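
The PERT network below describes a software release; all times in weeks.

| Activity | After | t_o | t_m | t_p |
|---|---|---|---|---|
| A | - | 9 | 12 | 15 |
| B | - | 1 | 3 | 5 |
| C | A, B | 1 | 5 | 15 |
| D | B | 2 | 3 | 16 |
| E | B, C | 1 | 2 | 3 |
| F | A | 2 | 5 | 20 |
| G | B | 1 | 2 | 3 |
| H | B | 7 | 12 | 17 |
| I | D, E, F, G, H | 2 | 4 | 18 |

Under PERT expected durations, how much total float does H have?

te_A = (9 + 4·12 + 15)/6 = 72/6 = 12
te_B = (1 + 4·3 + 5)/6 = 18/6 = 3
te_C = (1 + 4·5 + 15)/6 = 36/6 = 6
te_D = (2 + 4·3 + 16)/6 = 30/6 = 5
te_E = (1 + 4·2 + 3)/6 = 12/6 = 2
te_F = (2 + 4·5 + 20)/6 = 42/6 = 7
te_G = (1 + 4·2 + 3)/6 = 12/6 = 2
te_H = (7 + 4·12 + 17)/6 = 72/6 = 12
te_I = (2 + 4·4 + 18)/6 = 36/6 = 6

Forward pass:
ES_A = 0; EF_A = 12
ES_B = 0; EF_B = 3
ES_C = max(EF_A=12, EF_B=3) = 12; EF_C = 12+6 = 18
ES_D = 3; EF_D = 3+5 = 8
ES_E = max(EF_B=3, EF_C=18) = 18; EF_E = 18+2 = 20
ES_F = 12; EF_F = 12+7 = 19
ES_G = 3; EF_G = 3+2 = 5
ES_H = 3; EF_H = 3+12 = 15
ES_I = max(EF_D=8, EF_E=20, EF_F=19, EF_G=5, EF_H=15) = 20; EF_I = 20+6 = 26
Expected project duration μ = 26 weeks. Critical path: A → C → E → I.

Backward pass:
LF_I = 26; LS_I = 26−6 = 20
LF_H = LS_I = 20; LS_H = 20−12 = 8
LF_G = LS_I = 20; LS_G = 20−2 = 18
LF_F = LS_I = 20; LS_F = 20−7 = 13
LF_E = LS_I = 20; LS_E = 20−2 = 18
LF_D = LS_I = 20; LS_D = 20−5 = 15
LF_C = LS_E = 18; LS_C = 18−6 = 12
LF_B = min(LS_C=12, LS_D=15, LS_E=18, LS_G=18, LS_H=8) = 8; LS_B = 8−3 = 5
LF_A = min(LS_C=12, LS_F=13) = 12; LS_A = 12−12 = 0
Slack_H = LS_H − ES_H = 8 − 3 = 5

5 weeks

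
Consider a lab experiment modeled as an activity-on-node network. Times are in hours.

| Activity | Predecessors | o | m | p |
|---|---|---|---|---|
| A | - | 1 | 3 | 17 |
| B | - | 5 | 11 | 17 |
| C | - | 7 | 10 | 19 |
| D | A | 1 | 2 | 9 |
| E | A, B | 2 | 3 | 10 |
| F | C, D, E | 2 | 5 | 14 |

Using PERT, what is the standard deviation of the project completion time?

3.13 hours

te_A = (1 + 4·3 + 17)/6 = 30/6 = 5; σ²_A = ((17−1)/6)² = 7.111
te_B = (5 + 4·11 + 17)/6 = 66/6 = 11; σ²_B = ((17−5)/6)² = 4.000
te_C = (7 + 4·10 + 19)/6 = 66/6 = 11; σ²_C = ((19−7)/6)² = 4.000
te_D = (1 + 4·2 + 9)/6 = 18/6 = 3; σ²_D = ((9−1)/6)² = 1.778
te_E = (2 + 4·3 + 10)/6 = 24/6 = 4; σ²_E = ((10−2)/6)² = 1.778
te_F = (2 + 4·5 + 14)/6 = 36/6 = 6; σ²_F = ((14−2)/6)² = 4.000

Forward pass:
ES_A = 0; EF_A = 5
ES_B = 0; EF_B = 11
ES_C = 0; EF_C = 11
ES_D = 5; EF_D = 5+3 = 8
ES_E = max(EF_A=5, EF_B=11) = 11; EF_E = 11+4 = 15
ES_F = max(EF_C=11, EF_D=8, EF_E=15) = 15; EF_F = 15+6 = 21
Expected project duration μ = 21 hours. Critical path: B → E → F.

Variance along critical path = 4.000 + 1.778 + 4.000 = 9.778
σ = √9.778 = 3.127 hours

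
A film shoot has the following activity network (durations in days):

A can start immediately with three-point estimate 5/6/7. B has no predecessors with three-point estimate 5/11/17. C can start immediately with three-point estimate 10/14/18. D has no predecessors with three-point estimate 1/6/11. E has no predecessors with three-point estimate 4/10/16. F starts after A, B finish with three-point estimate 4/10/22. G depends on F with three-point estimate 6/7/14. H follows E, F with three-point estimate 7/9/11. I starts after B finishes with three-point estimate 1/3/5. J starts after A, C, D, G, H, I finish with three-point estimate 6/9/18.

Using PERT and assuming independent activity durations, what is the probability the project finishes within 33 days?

te_A = (5 + 4·6 + 7)/6 = 36/6 = 6; σ²_A = ((7−5)/6)² = 0.111
te_B = (5 + 4·11 + 17)/6 = 66/6 = 11; σ²_B = ((17−5)/6)² = 4.000
te_C = (10 + 4·14 + 18)/6 = 84/6 = 14; σ²_C = ((18−10)/6)² = 1.778
te_D = (1 + 4·6 + 11)/6 = 36/6 = 6; σ²_D = ((11−1)/6)² = 2.778
te_E = (4 + 4·10 + 16)/6 = 60/6 = 10; σ²_E = ((16−4)/6)² = 4.000
te_F = (4 + 4·10 + 22)/6 = 66/6 = 11; σ²_F = ((22−4)/6)² = 9.000
te_G = (6 + 4·7 + 14)/6 = 48/6 = 8; σ²_G = ((14−6)/6)² = 1.778
te_H = (7 + 4·9 + 11)/6 = 54/6 = 9; σ²_H = ((11−7)/6)² = 0.444
te_I = (1 + 4·3 + 5)/6 = 18/6 = 3; σ²_I = ((5−1)/6)² = 0.444
te_J = (6 + 4·9 + 18)/6 = 60/6 = 10; σ²_J = ((18−6)/6)² = 4.000

Forward pass:
ES_A = 0; EF_A = 6
ES_B = 0; EF_B = 11
ES_C = 0; EF_C = 14
ES_D = 0; EF_D = 6
ES_E = 0; EF_E = 10
ES_F = max(EF_A=6, EF_B=11) = 11; EF_F = 11+11 = 22
ES_G = 22; EF_G = 22+8 = 30
ES_H = max(EF_E=10, EF_F=22) = 22; EF_H = 22+9 = 31
ES_I = 11; EF_I = 11+3 = 14
ES_J = max(EF_A=6, EF_C=14, EF_D=6, EF_G=30, EF_H=31, EF_I=14) = 31; EF_J = 31+10 = 41
Expected project duration μ = 41 days. Critical path: B → F → H → J.

Variance along critical path = 4.000 + 9.000 + 0.444 + 4.000 = 17.444; σ = √17.444 = 4.177 days.
Z = (33 − 41) / 4.177 = -1.915
P(T ≤ 33) = Φ(-1.915) ≈ 0.028

0.028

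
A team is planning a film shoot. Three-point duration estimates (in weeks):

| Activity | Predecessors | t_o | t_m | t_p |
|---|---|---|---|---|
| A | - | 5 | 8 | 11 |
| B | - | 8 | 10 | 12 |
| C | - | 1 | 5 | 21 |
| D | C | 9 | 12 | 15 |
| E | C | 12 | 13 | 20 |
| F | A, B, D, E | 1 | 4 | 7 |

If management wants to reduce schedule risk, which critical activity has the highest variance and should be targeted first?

C

te_A = (5 + 4·8 + 11)/6 = 48/6 = 8; σ²_A = ((11−5)/6)² = 1.000
te_B = (8 + 4·10 + 12)/6 = 60/6 = 10; σ²_B = ((12−8)/6)² = 0.444
te_C = (1 + 4·5 + 21)/6 = 42/6 = 7; σ²_C = ((21−1)/6)² = 11.111
te_D = (9 + 4·12 + 15)/6 = 72/6 = 12; σ²_D = ((15−9)/6)² = 1.000
te_E = (12 + 4·13 + 20)/6 = 84/6 = 14; σ²_E = ((20−12)/6)² = 1.778
te_F = (1 + 4·4 + 7)/6 = 24/6 = 4; σ²_F = ((7−1)/6)² = 1.000

Forward pass:
ES_A = 0; EF_A = 8
ES_B = 0; EF_B = 10
ES_C = 0; EF_C = 7
ES_D = 7; EF_D = 7+12 = 19
ES_E = 7; EF_E = 7+14 = 21
ES_F = max(EF_A=8, EF_B=10, EF_D=19, EF_E=21) = 21; EF_F = 21+4 = 25
Expected project duration μ = 25 weeks. Critical path: C → E → F.

Variances on critical path: σ²_C=11.111, σ²_E=1.778, σ²_F=1.000.
Largest is σ²_C = 11.111.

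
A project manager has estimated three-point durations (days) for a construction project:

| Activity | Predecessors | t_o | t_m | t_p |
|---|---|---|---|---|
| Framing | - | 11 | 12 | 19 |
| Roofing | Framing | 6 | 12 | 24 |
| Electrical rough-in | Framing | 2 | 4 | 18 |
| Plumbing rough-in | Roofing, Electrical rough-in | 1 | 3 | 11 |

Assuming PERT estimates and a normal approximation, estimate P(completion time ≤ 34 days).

te_Framing = (11 + 4·12 + 19)/6 = 78/6 = 13; σ²_Framing = ((19−11)/6)² = 1.778
te_Roofing = (6 + 4·12 + 24)/6 = 78/6 = 13; σ²_Roofing = ((24−6)/6)² = 9.000
te_Electrical rough-in = (2 + 4·4 + 18)/6 = 36/6 = 6; σ²_Electrical rough-in = ((18−2)/6)² = 7.111
te_Plumbing rough-in = (1 + 4·3 + 11)/6 = 24/6 = 4; σ²_Plumbing rough-in = ((11−1)/6)² = 2.778

Forward pass:
ES_Framing = 0; EF_Framing = 13
ES_Roofing = 13; EF_Roofing = 13+13 = 26
ES_Electrical rough-in = 13; EF_Electrical rough-in = 13+6 = 19
ES_Plumbing rough-in = max(EF_Roofing=26, EF_Electrical rough-in=19) = 26; EF_Plumbing rough-in = 26+4 = 30
Expected project duration μ = 30 days. Critical path: Framing → Roofing → Plumbing rough-in.

Variance along critical path = 1.778 + 9.000 + 2.778 = 13.556; σ = √13.556 = 3.682 days.
Z = (34 − 30) / 3.682 = 1.086
P(T ≤ 34) = Φ(1.086) ≈ 0.861

0.861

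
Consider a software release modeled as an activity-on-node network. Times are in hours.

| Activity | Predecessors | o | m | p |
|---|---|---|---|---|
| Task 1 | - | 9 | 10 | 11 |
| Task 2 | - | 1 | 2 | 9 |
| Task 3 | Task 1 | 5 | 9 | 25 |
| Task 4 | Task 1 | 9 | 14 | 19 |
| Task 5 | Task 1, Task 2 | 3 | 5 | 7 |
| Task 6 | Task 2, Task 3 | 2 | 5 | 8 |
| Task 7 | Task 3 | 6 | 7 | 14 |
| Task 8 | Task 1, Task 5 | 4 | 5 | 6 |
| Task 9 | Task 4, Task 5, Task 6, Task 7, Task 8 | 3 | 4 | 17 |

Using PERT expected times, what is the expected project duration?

te_Task 1 = (9 + 4·10 + 11)/6 = 60/6 = 10
te_Task 2 = (1 + 4·2 + 9)/6 = 18/6 = 3
te_Task 3 = (5 + 4·9 + 25)/6 = 66/6 = 11
te_Task 4 = (9 + 4·14 + 19)/6 = 84/6 = 14
te_Task 5 = (3 + 4·5 + 7)/6 = 30/6 = 5
te_Task 6 = (2 + 4·5 + 8)/6 = 30/6 = 5
te_Task 7 = (6 + 4·7 + 14)/6 = 48/6 = 8
te_Task 8 = (4 + 4·5 + 6)/6 = 30/6 = 5
te_Task 9 = (3 + 4·4 + 17)/6 = 36/6 = 6

Forward pass:
ES_Task 1 = 0; EF_Task 1 = 10
ES_Task 2 = 0; EF_Task 2 = 3
ES_Task 3 = 10; EF_Task 3 = 10+11 = 21
ES_Task 4 = 10; EF_Task 4 = 10+14 = 24
ES_Task 5 = max(EF_Task 1=10, EF_Task 2=3) = 10; EF_Task 5 = 10+5 = 15
ES_Task 6 = max(EF_Task 2=3, EF_Task 3=21) = 21; EF_Task 6 = 21+5 = 26
ES_Task 7 = 21; EF_Task 7 = 21+8 = 29
ES_Task 8 = max(EF_Task 1=10, EF_Task 5=15) = 15; EF_Task 8 = 15+5 = 20
ES_Task 9 = max(EF_Task 4=24, EF_Task 5=15, EF_Task 6=26, EF_Task 7=29, EF_Task 8=20) = 29; EF_Task 9 = 29+6 = 35
Expected project duration μ = 35 hours. Critical path: Task 1 → Task 3 → Task 7 → Task 9.

35 hours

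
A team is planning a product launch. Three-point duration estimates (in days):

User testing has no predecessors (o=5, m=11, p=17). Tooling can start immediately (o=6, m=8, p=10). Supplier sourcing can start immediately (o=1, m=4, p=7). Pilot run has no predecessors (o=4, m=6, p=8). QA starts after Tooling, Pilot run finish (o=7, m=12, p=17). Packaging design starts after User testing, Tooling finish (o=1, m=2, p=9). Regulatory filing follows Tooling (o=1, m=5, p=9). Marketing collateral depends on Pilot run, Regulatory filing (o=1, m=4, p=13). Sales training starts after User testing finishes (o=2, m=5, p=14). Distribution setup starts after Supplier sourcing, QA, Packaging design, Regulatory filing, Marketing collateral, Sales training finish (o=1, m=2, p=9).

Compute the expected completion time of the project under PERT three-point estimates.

23 days

te_User testing = (5 + 4·11 + 17)/6 = 66/6 = 11
te_Tooling = (6 + 4·8 + 10)/6 = 48/6 = 8
te_Supplier sourcing = (1 + 4·4 + 7)/6 = 24/6 = 4
te_Pilot run = (4 + 4·6 + 8)/6 = 36/6 = 6
te_QA = (7 + 4·12 + 17)/6 = 72/6 = 12
te_Packaging design = (1 + 4·2 + 9)/6 = 18/6 = 3
te_Regulatory filing = (1 + 4·5 + 9)/6 = 30/6 = 5
te_Marketing collateral = (1 + 4·4 + 13)/6 = 30/6 = 5
te_Sales training = (2 + 4·5 + 14)/6 = 36/6 = 6
te_Distribution setup = (1 + 4·2 + 9)/6 = 18/6 = 3

Forward pass:
ES_User testing = 0; EF_User testing = 11
ES_Tooling = 0; EF_Tooling = 8
ES_Supplier sourcing = 0; EF_Supplier sourcing = 4
ES_Pilot run = 0; EF_Pilot run = 6
ES_QA = max(EF_Tooling=8, EF_Pilot run=6) = 8; EF_QA = 8+12 = 20
ES_Packaging design = max(EF_User testing=11, EF_Tooling=8) = 11; EF_Packaging design = 11+3 = 14
ES_Regulatory filing = 8; EF_Regulatory filing = 8+5 = 13
ES_Marketing collateral = max(EF_Pilot run=6, EF_Regulatory filing=13) = 13; EF_Marketing collateral = 13+5 = 18
ES_Sales training = 11; EF_Sales training = 11+6 = 17
ES_Distribution setup = max(EF_Supplier sourcing=4, EF_QA=20, EF_Packaging design=14, EF_Regulatory filing=13, EF_Marketing collateral=18, EF_Sales training=17) = 20; EF_Distribution setup = 20+3 = 23
Expected project duration μ = 23 days. Critical path: Tooling → QA → Distribution setup.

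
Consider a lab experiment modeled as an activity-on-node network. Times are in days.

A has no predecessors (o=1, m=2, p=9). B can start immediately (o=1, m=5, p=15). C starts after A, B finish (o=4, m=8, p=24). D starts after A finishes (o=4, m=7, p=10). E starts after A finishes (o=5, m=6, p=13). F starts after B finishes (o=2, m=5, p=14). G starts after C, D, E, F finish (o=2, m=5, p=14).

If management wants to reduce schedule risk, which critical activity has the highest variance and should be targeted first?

C

te_A = (1 + 4·2 + 9)/6 = 18/6 = 3; σ²_A = ((9−1)/6)² = 1.778
te_B = (1 + 4·5 + 15)/6 = 36/6 = 6; σ²_B = ((15−1)/6)² = 5.444
te_C = (4 + 4·8 + 24)/6 = 60/6 = 10; σ²_C = ((24−4)/6)² = 11.111
te_D = (4 + 4·7 + 10)/6 = 42/6 = 7; σ²_D = ((10−4)/6)² = 1.000
te_E = (5 + 4·6 + 13)/6 = 42/6 = 7; σ²_E = ((13−5)/6)² = 1.778
te_F = (2 + 4·5 + 14)/6 = 36/6 = 6; σ²_F = ((14−2)/6)² = 4.000
te_G = (2 + 4·5 + 14)/6 = 36/6 = 6; σ²_G = ((14−2)/6)² = 4.000

Forward pass:
ES_A = 0; EF_A = 3
ES_B = 0; EF_B = 6
ES_C = max(EF_A=3, EF_B=6) = 6; EF_C = 6+10 = 16
ES_D = 3; EF_D = 3+7 = 10
ES_E = 3; EF_E = 3+7 = 10
ES_F = 6; EF_F = 6+6 = 12
ES_G = max(EF_C=16, EF_D=10, EF_E=10, EF_F=12) = 16; EF_G = 16+6 = 22
Expected project duration μ = 22 days. Critical path: B → C → G.

Variances on critical path: σ²_B=5.444, σ²_C=11.111, σ²_G=4.000.
Largest is σ²_C = 11.111.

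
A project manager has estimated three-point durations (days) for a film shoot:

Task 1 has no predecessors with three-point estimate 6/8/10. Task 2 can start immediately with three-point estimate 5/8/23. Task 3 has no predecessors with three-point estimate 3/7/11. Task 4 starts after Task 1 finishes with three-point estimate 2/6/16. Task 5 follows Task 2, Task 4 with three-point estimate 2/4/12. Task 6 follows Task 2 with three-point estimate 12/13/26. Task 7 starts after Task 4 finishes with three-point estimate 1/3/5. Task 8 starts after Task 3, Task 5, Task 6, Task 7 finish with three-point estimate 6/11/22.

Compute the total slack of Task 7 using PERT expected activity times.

7 days

te_Task 1 = (6 + 4·8 + 10)/6 = 48/6 = 8
te_Task 2 = (5 + 4·8 + 23)/6 = 60/6 = 10
te_Task 3 = (3 + 4·7 + 11)/6 = 42/6 = 7
te_Task 4 = (2 + 4·6 + 16)/6 = 42/6 = 7
te_Task 5 = (2 + 4·4 + 12)/6 = 30/6 = 5
te_Task 6 = (12 + 4·13 + 26)/6 = 90/6 = 15
te_Task 7 = (1 + 4·3 + 5)/6 = 18/6 = 3
te_Task 8 = (6 + 4·11 + 22)/6 = 72/6 = 12

Forward pass:
ES_Task 1 = 0; EF_Task 1 = 8
ES_Task 2 = 0; EF_Task 2 = 10
ES_Task 3 = 0; EF_Task 3 = 7
ES_Task 4 = 8; EF_Task 4 = 8+7 = 15
ES_Task 5 = max(EF_Task 2=10, EF_Task 4=15) = 15; EF_Task 5 = 15+5 = 20
ES_Task 6 = 10; EF_Task 6 = 10+15 = 25
ES_Task 7 = 15; EF_Task 7 = 15+3 = 18
ES_Task 8 = max(EF_Task 3=7, EF_Task 5=20, EF_Task 6=25, EF_Task 7=18) = 25; EF_Task 8 = 25+12 = 37
Expected project duration μ = 37 days. Critical path: Task 2 → Task 6 → Task 8.

Backward pass:
LF_Task 8 = 37; LS_Task 8 = 37−12 = 25
LF_Task 7 = LS_Task 8 = 25; LS_Task 7 = 25−3 = 22
LF_Task 6 = LS_Task 8 = 25; LS_Task 6 = 25−15 = 10
LF_Task 5 = LS_Task 8 = 25; LS_Task 5 = 25−5 = 20
LF_Task 4 = min(LS_Task 5=20, LS_Task 7=22) = 20; LS_Task 4 = 20−7 = 13
LF_Task 3 = LS_Task 8 = 25; LS_Task 3 = 25−7 = 18
LF_Task 2 = min(LS_Task 5=20, LS_Task 6=10) = 10; LS_Task 2 = 10−10 = 0
LF_Task 1 = LS_Task 4 = 13; LS_Task 1 = 13−8 = 5
Slack_Task 7 = LS_Task 7 − ES_Task 7 = 22 − 15 = 7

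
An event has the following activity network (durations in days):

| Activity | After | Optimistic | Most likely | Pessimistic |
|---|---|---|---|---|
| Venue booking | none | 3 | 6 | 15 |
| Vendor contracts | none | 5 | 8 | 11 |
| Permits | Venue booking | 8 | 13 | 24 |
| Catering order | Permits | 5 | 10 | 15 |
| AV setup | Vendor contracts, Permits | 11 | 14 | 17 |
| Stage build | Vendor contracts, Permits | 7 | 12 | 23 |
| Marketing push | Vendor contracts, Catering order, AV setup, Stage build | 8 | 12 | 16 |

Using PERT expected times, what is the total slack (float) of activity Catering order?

te_Venue booking = (3 + 4·6 + 15)/6 = 42/6 = 7
te_Vendor contracts = (5 + 4·8 + 11)/6 = 48/6 = 8
te_Permits = (8 + 4·13 + 24)/6 = 84/6 = 14
te_Catering order = (5 + 4·10 + 15)/6 = 60/6 = 10
te_AV setup = (11 + 4·14 + 17)/6 = 84/6 = 14
te_Stage build = (7 + 4·12 + 23)/6 = 78/6 = 13
te_Marketing push = (8 + 4·12 + 16)/6 = 72/6 = 12

Forward pass:
ES_Venue booking = 0; EF_Venue booking = 7
ES_Vendor contracts = 0; EF_Vendor contracts = 8
ES_Permits = 7; EF_Permits = 7+14 = 21
ES_Catering order = 21; EF_Catering order = 21+10 = 31
ES_AV setup = max(EF_Vendor contracts=8, EF_Permits=21) = 21; EF_AV setup = 21+14 = 35
ES_Stage build = max(EF_Vendor contracts=8, EF_Permits=21) = 21; EF_Stage build = 21+13 = 34
ES_Marketing push = max(EF_Vendor contracts=8, EF_Catering order=31, EF_AV setup=35, EF_Stage build=34) = 35; EF_Marketing push = 35+12 = 47
Expected project duration μ = 47 days. Critical path: Venue booking → Permits → AV setup → Marketing push.

Backward pass:
LF_Marketing push = 47; LS_Marketing push = 47−12 = 35
LF_Stage build = LS_Marketing push = 35; LS_Stage build = 35−13 = 22
LF_AV setup = LS_Marketing push = 35; LS_AV setup = 35−14 = 21
LF_Catering order = LS_Marketing push = 35; LS_Catering order = 35−10 = 25
LF_Permits = min(LS_Catering order=25, LS_AV setup=21, LS_Stage build=22) = 21; LS_Permits = 21−14 = 7
LF_Vendor contracts = min(LS_AV setup=21, LS_Stage build=22, LS_Marketing push=35) = 21; LS_Vendor contracts = 21−8 = 13
LF_Venue booking = LS_Permits = 7; LS_Venue booking = 7−7 = 0
Slack_Catering order = LS_Catering order − ES_Catering order = 25 − 21 = 4

4 days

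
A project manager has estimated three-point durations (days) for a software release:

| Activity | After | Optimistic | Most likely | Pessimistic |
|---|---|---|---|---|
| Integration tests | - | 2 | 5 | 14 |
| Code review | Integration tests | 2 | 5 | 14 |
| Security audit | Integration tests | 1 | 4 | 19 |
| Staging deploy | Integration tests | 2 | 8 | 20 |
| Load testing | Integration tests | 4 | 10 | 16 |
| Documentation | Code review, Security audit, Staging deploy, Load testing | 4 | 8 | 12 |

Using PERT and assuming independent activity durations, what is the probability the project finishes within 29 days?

te_Integration tests = (2 + 4·5 + 14)/6 = 36/6 = 6; σ²_Integration tests = ((14−2)/6)² = 4.000
te_Code review = (2 + 4·5 + 14)/6 = 36/6 = 6; σ²_Code review = ((14−2)/6)² = 4.000
te_Security audit = (1 + 4·4 + 19)/6 = 36/6 = 6; σ²_Security audit = ((19−1)/6)² = 9.000
te_Staging deploy = (2 + 4·8 + 20)/6 = 54/6 = 9; σ²_Staging deploy = ((20−2)/6)² = 9.000
te_Load testing = (4 + 4·10 + 16)/6 = 60/6 = 10; σ²_Load testing = ((16−4)/6)² = 4.000
te_Documentation = (4 + 4·8 + 12)/6 = 48/6 = 8; σ²_Documentation = ((12−4)/6)² = 1.778

Forward pass:
ES_Integration tests = 0; EF_Integration tests = 6
ES_Code review = 6; EF_Code review = 6+6 = 12
ES_Security audit = 6; EF_Security audit = 6+6 = 12
ES_Staging deploy = 6; EF_Staging deploy = 6+9 = 15
ES_Load testing = 6; EF_Load testing = 6+10 = 16
ES_Documentation = max(EF_Code review=12, EF_Security audit=12, EF_Staging deploy=15, EF_Load testing=16) = 16; EF_Documentation = 16+8 = 24
Expected project duration μ = 24 days. Critical path: Integration tests → Load testing → Documentation.

Variance along critical path = 4.000 + 4.000 + 1.778 = 9.778; σ = √9.778 = 3.127 days.
Z = (29 − 24) / 3.127 = 1.599
P(T ≤ 29) = Φ(1.599) ≈ 0.945

0.945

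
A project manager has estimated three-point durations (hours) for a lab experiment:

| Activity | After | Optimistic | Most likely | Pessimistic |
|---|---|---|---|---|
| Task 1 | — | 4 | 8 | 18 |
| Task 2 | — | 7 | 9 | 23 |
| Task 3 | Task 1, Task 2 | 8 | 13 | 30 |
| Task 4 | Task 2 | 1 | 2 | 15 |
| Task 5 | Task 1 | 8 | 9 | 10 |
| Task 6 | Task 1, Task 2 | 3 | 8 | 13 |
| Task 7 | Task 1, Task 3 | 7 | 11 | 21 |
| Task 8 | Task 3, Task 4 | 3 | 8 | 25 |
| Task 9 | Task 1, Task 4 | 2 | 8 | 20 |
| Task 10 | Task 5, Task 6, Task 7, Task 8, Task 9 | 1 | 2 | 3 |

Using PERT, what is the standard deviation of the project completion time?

5.11 hours

te_Task 1 = (4 + 4·8 + 18)/6 = 54/6 = 9; σ²_Task 1 = ((18−4)/6)² = 5.444
te_Task 2 = (7 + 4·9 + 23)/6 = 66/6 = 11; σ²_Task 2 = ((23−7)/6)² = 7.111
te_Task 3 = (8 + 4·13 + 30)/6 = 90/6 = 15; σ²_Task 3 = ((30−8)/6)² = 13.444
te_Task 4 = (1 + 4·2 + 15)/6 = 24/6 = 4; σ²_Task 4 = ((15−1)/6)² = 5.444
te_Task 5 = (8 + 4·9 + 10)/6 = 54/6 = 9; σ²_Task 5 = ((10−8)/6)² = 0.111
te_Task 6 = (3 + 4·8 + 13)/6 = 48/6 = 8; σ²_Task 6 = ((13−3)/6)² = 2.778
te_Task 7 = (7 + 4·11 + 21)/6 = 72/6 = 12; σ²_Task 7 = ((21−7)/6)² = 5.444
te_Task 8 = (3 + 4·8 + 25)/6 = 60/6 = 10; σ²_Task 8 = ((25−3)/6)² = 13.444
te_Task 9 = (2 + 4·8 + 20)/6 = 54/6 = 9; σ²_Task 9 = ((20−2)/6)² = 9.000
te_Task 10 = (1 + 4·2 + 3)/6 = 12/6 = 2; σ²_Task 10 = ((3−1)/6)² = 0.111

Forward pass:
ES_Task 1 = 0; EF_Task 1 = 9
ES_Task 2 = 0; EF_Task 2 = 11
ES_Task 3 = max(EF_Task 1=9, EF_Task 2=11) = 11; EF_Task 3 = 11+15 = 26
ES_Task 4 = 11; EF_Task 4 = 11+4 = 15
ES_Task 5 = 9; EF_Task 5 = 9+9 = 18
ES_Task 6 = max(EF_Task 1=9, EF_Task 2=11) = 11; EF_Task 6 = 11+8 = 19
ES_Task 7 = max(EF_Task 1=9, EF_Task 3=26) = 26; EF_Task 7 = 26+12 = 38
ES_Task 8 = max(EF_Task 3=26, EF_Task 4=15) = 26; EF_Task 8 = 26+10 = 36
ES_Task 9 = max(EF_Task 1=9, EF_Task 4=15) = 15; EF_Task 9 = 15+9 = 24
ES_Task 10 = max(EF_Task 5=18, EF_Task 6=19, EF_Task 7=38, EF_Task 8=36, EF_Task 9=24) = 38; EF_Task 10 = 38+2 = 40
Expected project duration μ = 40 hours. Critical path: Task 2 → Task 3 → Task 7 → Task 10.

Variance along critical path = 7.111 + 13.444 + 5.444 + 0.111 = 26.111
σ = √26.111 = 5.110 hours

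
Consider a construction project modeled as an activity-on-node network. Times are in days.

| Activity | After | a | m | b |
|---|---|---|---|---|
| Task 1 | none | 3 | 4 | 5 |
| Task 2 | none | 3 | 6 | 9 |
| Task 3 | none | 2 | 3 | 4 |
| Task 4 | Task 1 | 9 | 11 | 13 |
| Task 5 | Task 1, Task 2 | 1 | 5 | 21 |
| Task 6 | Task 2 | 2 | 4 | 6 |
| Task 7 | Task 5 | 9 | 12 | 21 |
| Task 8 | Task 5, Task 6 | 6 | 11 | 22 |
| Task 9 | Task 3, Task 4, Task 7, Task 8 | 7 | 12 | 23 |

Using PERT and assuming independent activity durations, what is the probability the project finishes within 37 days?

te_Task 1 = (3 + 4·4 + 5)/6 = 24/6 = 4; σ²_Task 1 = ((5−3)/6)² = 0.111
te_Task 2 = (3 + 4·6 + 9)/6 = 36/6 = 6; σ²_Task 2 = ((9−3)/6)² = 1.000
te_Task 3 = (2 + 4·3 + 4)/6 = 18/6 = 3; σ²_Task 3 = ((4−2)/6)² = 0.111
te_Task 4 = (9 + 4·11 + 13)/6 = 66/6 = 11; σ²_Task 4 = ((13−9)/6)² = 0.444
te_Task 5 = (1 + 4·5 + 21)/6 = 42/6 = 7; σ²_Task 5 = ((21−1)/6)² = 11.111
te_Task 6 = (2 + 4·4 + 6)/6 = 24/6 = 4; σ²_Task 6 = ((6−2)/6)² = 0.444
te_Task 7 = (9 + 4·12 + 21)/6 = 78/6 = 13; σ²_Task 7 = ((21−9)/6)² = 4.000
te_Task 8 = (6 + 4·11 + 22)/6 = 72/6 = 12; σ²_Task 8 = ((22−6)/6)² = 7.111
te_Task 9 = (7 + 4·12 + 23)/6 = 78/6 = 13; σ²_Task 9 = ((23−7)/6)² = 7.111

Forward pass:
ES_Task 1 = 0; EF_Task 1 = 4
ES_Task 2 = 0; EF_Task 2 = 6
ES_Task 3 = 0; EF_Task 3 = 3
ES_Task 4 = 4; EF_Task 4 = 4+11 = 15
ES_Task 5 = max(EF_Task 1=4, EF_Task 2=6) = 6; EF_Task 5 = 6+7 = 13
ES_Task 6 = 6; EF_Task 6 = 6+4 = 10
ES_Task 7 = 13; EF_Task 7 = 13+13 = 26
ES_Task 8 = max(EF_Task 5=13, EF_Task 6=10) = 13; EF_Task 8 = 13+12 = 25
ES_Task 9 = max(EF_Task 3=3, EF_Task 4=15, EF_Task 7=26, EF_Task 8=25) = 26; EF_Task 9 = 26+13 = 39
Expected project duration μ = 39 days. Critical path: Task 2 → Task 5 → Task 7 → Task 9.

Variance along critical path = 1.000 + 11.111 + 4.000 + 7.111 = 23.222; σ = √23.222 = 4.819 days.
Z = (37 − 39) / 4.819 = -0.415
P(T ≤ 37) = Φ(-0.415) ≈ 0.339

0.339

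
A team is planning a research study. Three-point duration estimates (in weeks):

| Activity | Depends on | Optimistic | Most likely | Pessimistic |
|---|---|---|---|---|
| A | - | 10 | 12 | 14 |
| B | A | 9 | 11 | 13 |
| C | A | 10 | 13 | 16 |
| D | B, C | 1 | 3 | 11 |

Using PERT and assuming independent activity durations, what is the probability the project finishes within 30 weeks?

0.687

te_A = (10 + 4·12 + 14)/6 = 72/6 = 12; σ²_A = ((14−10)/6)² = 0.444
te_B = (9 + 4·11 + 13)/6 = 66/6 = 11; σ²_B = ((13−9)/6)² = 0.444
te_C = (10 + 4·13 + 16)/6 = 78/6 = 13; σ²_C = ((16−10)/6)² = 1.000
te_D = (1 + 4·3 + 11)/6 = 24/6 = 4; σ²_D = ((11−1)/6)² = 2.778

Forward pass:
ES_A = 0; EF_A = 12
ES_B = 12; EF_B = 12+11 = 23
ES_C = 12; EF_C = 12+13 = 25
ES_D = max(EF_B=23, EF_C=25) = 25; EF_D = 25+4 = 29
Expected project duration μ = 29 weeks. Critical path: A → C → D.

Variance along critical path = 0.444 + 1.000 + 2.778 = 4.222; σ = √4.222 = 2.055 weeks.
Z = (30 − 29) / 2.055 = 0.487
P(T ≤ 30) = Φ(0.487) ≈ 0.687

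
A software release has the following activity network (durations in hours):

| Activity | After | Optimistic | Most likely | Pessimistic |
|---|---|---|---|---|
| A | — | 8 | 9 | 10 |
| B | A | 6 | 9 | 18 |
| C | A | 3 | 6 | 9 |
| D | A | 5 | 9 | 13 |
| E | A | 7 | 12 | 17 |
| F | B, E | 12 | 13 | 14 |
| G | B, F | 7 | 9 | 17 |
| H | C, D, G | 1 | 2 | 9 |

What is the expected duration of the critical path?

te_A = (8 + 4·9 + 10)/6 = 54/6 = 9
te_B = (6 + 4·9 + 18)/6 = 60/6 = 10
te_C = (3 + 4·6 + 9)/6 = 36/6 = 6
te_D = (5 + 4·9 + 13)/6 = 54/6 = 9
te_E = (7 + 4·12 + 17)/6 = 72/6 = 12
te_F = (12 + 4·13 + 14)/6 = 78/6 = 13
te_G = (7 + 4·9 + 17)/6 = 60/6 = 10
te_H = (1 + 4·2 + 9)/6 = 18/6 = 3

Forward pass:
ES_A = 0; EF_A = 9
ES_B = 9; EF_B = 9+10 = 19
ES_C = 9; EF_C = 9+6 = 15
ES_D = 9; EF_D = 9+9 = 18
ES_E = 9; EF_E = 9+12 = 21
ES_F = max(EF_B=19, EF_E=21) = 21; EF_F = 21+13 = 34
ES_G = max(EF_B=19, EF_F=34) = 34; EF_G = 34+10 = 44
ES_H = max(EF_C=15, EF_D=18, EF_G=44) = 44; EF_H = 44+3 = 47
Expected project duration μ = 47 hours. Critical path: A → E → F → G → H.

47 hours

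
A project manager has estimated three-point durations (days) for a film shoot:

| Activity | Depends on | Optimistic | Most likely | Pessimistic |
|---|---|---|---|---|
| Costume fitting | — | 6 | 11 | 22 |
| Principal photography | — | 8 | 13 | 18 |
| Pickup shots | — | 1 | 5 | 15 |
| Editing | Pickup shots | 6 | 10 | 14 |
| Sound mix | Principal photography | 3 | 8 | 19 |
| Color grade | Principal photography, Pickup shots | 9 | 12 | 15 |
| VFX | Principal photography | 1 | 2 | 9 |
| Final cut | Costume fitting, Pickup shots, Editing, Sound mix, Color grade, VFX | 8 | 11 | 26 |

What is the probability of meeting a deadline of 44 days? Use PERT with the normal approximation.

te_Costume fitting = (6 + 4·11 + 22)/6 = 72/6 = 12; σ²_Costume fitting = ((22−6)/6)² = 7.111
te_Principal photography = (8 + 4·13 + 18)/6 = 78/6 = 13; σ²_Principal photography = ((18−8)/6)² = 2.778
te_Pickup shots = (1 + 4·5 + 15)/6 = 36/6 = 6; σ²_Pickup shots = ((15−1)/6)² = 5.444
te_Editing = (6 + 4·10 + 14)/6 = 60/6 = 10; σ²_Editing = ((14−6)/6)² = 1.778
te_Sound mix = (3 + 4·8 + 19)/6 = 54/6 = 9; σ²_Sound mix = ((19−3)/6)² = 7.111
te_Color grade = (9 + 4·12 + 15)/6 = 72/6 = 12; σ²_Color grade = ((15−9)/6)² = 1.000
te_VFX = (1 + 4·2 + 9)/6 = 18/6 = 3; σ²_VFX = ((9−1)/6)² = 1.778
te_Final cut = (8 + 4·11 + 26)/6 = 78/6 = 13; σ²_Final cut = ((26−8)/6)² = 9.000

Forward pass:
ES_Costume fitting = 0; EF_Costume fitting = 12
ES_Principal photography = 0; EF_Principal photography = 13
ES_Pickup shots = 0; EF_Pickup shots = 6
ES_Editing = 6; EF_Editing = 6+10 = 16
ES_Sound mix = 13; EF_Sound mix = 13+9 = 22
ES_Color grade = max(EF_Principal photography=13, EF_Pickup shots=6) = 13; EF_Color grade = 13+12 = 25
ES_VFX = 13; EF_VFX = 13+3 = 16
ES_Final cut = max(EF_Costume fitting=12, EF_Pickup shots=6, EF_Editing=16, EF_Sound mix=22, EF_Color grade=25, EF_VFX=16) = 25; EF_Final cut = 25+13 = 38
Expected project duration μ = 38 days. Critical path: Principal photography → Color grade → Final cut.

Variance along critical path = 2.778 + 1.000 + 9.000 = 12.778; σ = √12.778 = 3.575 days.
Z = (44 − 38) / 3.575 = 1.679
P(T ≤ 44) = Φ(1.679) ≈ 0.953

0.953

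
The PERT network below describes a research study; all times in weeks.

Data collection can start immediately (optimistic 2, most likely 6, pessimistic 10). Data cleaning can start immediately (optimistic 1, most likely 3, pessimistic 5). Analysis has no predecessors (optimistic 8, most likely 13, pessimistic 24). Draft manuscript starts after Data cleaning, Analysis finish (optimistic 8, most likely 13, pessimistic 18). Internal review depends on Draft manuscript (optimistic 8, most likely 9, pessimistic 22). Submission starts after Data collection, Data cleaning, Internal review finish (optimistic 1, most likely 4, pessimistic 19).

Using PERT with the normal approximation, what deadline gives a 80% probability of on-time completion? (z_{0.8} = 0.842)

te_Data collection = (2 + 4·6 + 10)/6 = 36/6 = 6; σ²_Data collection = ((10−2)/6)² = 1.778
te_Data cleaning = (1 + 4·3 + 5)/6 = 18/6 = 3; σ²_Data cleaning = ((5−1)/6)² = 0.444
te_Analysis = (8 + 4·13 + 24)/6 = 84/6 = 14; σ²_Analysis = ((24−8)/6)² = 7.111
te_Draft manuscript = (8 + 4·13 + 18)/6 = 78/6 = 13; σ²_Draft manuscript = ((18−8)/6)² = 2.778
te_Internal review = (8 + 4·9 + 22)/6 = 66/6 = 11; σ²_Internal review = ((22−8)/6)² = 5.444
te_Submission = (1 + 4·4 + 19)/6 = 36/6 = 6; σ²_Submission = ((19−1)/6)² = 9.000

Forward pass:
ES_Data collection = 0; EF_Data collection = 6
ES_Data cleaning = 0; EF_Data cleaning = 3
ES_Analysis = 0; EF_Analysis = 14
ES_Draft manuscript = max(EF_Data cleaning=3, EF_Analysis=14) = 14; EF_Draft manuscript = 14+13 = 27
ES_Internal review = 27; EF_Internal review = 27+11 = 38
ES_Submission = max(EF_Data collection=6, EF_Data cleaning=3, EF_Internal review=38) = 38; EF_Submission = 38+6 = 44
Expected project duration μ = 44 weeks. Critical path: Analysis → Draft manuscript → Internal review → Submission.

Variance along critical path = 7.111 + 2.778 + 5.444 + 9.000 = 24.333; σ = 4.933 weeks.
D = μ + z·σ = 44 + 0.842·4.933 = 48.2 weeks

48.2 weeks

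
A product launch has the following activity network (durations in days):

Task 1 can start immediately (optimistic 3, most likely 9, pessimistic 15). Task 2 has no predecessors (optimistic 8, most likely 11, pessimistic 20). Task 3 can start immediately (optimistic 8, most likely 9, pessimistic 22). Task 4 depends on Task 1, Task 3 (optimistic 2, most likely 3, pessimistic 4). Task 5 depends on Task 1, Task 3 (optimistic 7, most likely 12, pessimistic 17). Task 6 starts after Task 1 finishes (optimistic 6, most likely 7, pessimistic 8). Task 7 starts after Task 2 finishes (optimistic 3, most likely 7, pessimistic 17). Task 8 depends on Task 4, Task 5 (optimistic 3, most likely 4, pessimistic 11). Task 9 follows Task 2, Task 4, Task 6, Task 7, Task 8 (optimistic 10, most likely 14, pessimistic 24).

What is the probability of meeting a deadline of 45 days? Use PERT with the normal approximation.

te_Task 1 = (3 + 4·9 + 15)/6 = 54/6 = 9; σ²_Task 1 = ((15−3)/6)² = 4.000
te_Task 2 = (8 + 4·11 + 20)/6 = 72/6 = 12; σ²_Task 2 = ((20−8)/6)² = 4.000
te_Task 3 = (8 + 4·9 + 22)/6 = 66/6 = 11; σ²_Task 3 = ((22−8)/6)² = 5.444
te_Task 4 = (2 + 4·3 + 4)/6 = 18/6 = 3; σ²_Task 4 = ((4−2)/6)² = 0.111
te_Task 5 = (7 + 4·12 + 17)/6 = 72/6 = 12; σ²_Task 5 = ((17−7)/6)² = 2.778
te_Task 6 = (6 + 4·7 + 8)/6 = 42/6 = 7; σ²_Task 6 = ((8−6)/6)² = 0.111
te_Task 7 = (3 + 4·7 + 17)/6 = 48/6 = 8; σ²_Task 7 = ((17−3)/6)² = 5.444
te_Task 8 = (3 + 4·4 + 11)/6 = 30/6 = 5; σ²_Task 8 = ((11−3)/6)² = 1.778
te_Task 9 = (10 + 4·14 + 24)/6 = 90/6 = 15; σ²_Task 9 = ((24−10)/6)² = 5.444

Forward pass:
ES_Task 1 = 0; EF_Task 1 = 9
ES_Task 2 = 0; EF_Task 2 = 12
ES_Task 3 = 0; EF_Task 3 = 11
ES_Task 4 = max(EF_Task 1=9, EF_Task 3=11) = 11; EF_Task 4 = 11+3 = 14
ES_Task 5 = max(EF_Task 1=9, EF_Task 3=11) = 11; EF_Task 5 = 11+12 = 23
ES_Task 6 = 9; EF_Task 6 = 9+7 = 16
ES_Task 7 = 12; EF_Task 7 = 12+8 = 20
ES_Task 8 = max(EF_Task 4=14, EF_Task 5=23) = 23; EF_Task 8 = 23+5 = 28
ES_Task 9 = max(EF_Task 2=12, EF_Task 4=14, EF_Task 6=16, EF_Task 7=20, EF_Task 8=28) = 28; EF_Task 9 = 28+15 = 43
Expected project duration μ = 43 days. Critical path: Task 3 → Task 5 → Task 8 → Task 9.

Variance along critical path = 5.444 + 2.778 + 1.778 + 5.444 = 15.444; σ = √15.444 = 3.930 days.
Z = (45 − 43) / 3.930 = 0.509
P(T ≤ 45) = Φ(0.509) ≈ 0.695

0.695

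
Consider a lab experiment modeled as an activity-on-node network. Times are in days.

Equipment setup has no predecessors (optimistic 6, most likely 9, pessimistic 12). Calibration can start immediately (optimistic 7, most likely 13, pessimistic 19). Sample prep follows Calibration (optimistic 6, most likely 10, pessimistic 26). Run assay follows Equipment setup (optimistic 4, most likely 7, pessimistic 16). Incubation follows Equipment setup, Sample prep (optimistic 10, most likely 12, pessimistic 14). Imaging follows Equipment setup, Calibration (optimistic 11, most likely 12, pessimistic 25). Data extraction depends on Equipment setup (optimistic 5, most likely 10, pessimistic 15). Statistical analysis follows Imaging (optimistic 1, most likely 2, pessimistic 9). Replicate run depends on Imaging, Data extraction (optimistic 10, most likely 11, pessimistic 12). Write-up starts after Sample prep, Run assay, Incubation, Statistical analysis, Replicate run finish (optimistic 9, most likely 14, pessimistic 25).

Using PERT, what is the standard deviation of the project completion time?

4.08 days

te_Equipment setup = (6 + 4·9 + 12)/6 = 54/6 = 9; σ²_Equipment setup = ((12−6)/6)² = 1.000
te_Calibration = (7 + 4·13 + 19)/6 = 78/6 = 13; σ²_Calibration = ((19−7)/6)² = 4.000
te_Sample prep = (6 + 4·10 + 26)/6 = 72/6 = 12; σ²_Sample prep = ((26−6)/6)² = 11.111
te_Run assay = (4 + 4·7 + 16)/6 = 48/6 = 8; σ²_Run assay = ((16−4)/6)² = 4.000
te_Incubation = (10 + 4·12 + 14)/6 = 72/6 = 12; σ²_Incubation = ((14−10)/6)² = 0.444
te_Imaging = (11 + 4·12 + 25)/6 = 84/6 = 14; σ²_Imaging = ((25−11)/6)² = 5.444
te_Data extraction = (5 + 4·10 + 15)/6 = 60/6 = 10; σ²_Data extraction = ((15−5)/6)² = 2.778
te_Statistical analysis = (1 + 4·2 + 9)/6 = 18/6 = 3; σ²_Statistical analysis = ((9−1)/6)² = 1.778
te_Replicate run = (10 + 4·11 + 12)/6 = 66/6 = 11; σ²_Replicate run = ((12−10)/6)² = 0.111
te_Write-up = (9 + 4·14 + 25)/6 = 90/6 = 15; σ²_Write-up = ((25−9)/6)² = 7.111

Forward pass:
ES_Equipment setup = 0; EF_Equipment setup = 9
ES_Calibration = 0; EF_Calibration = 13
ES_Sample prep = 13; EF_Sample prep = 13+12 = 25
ES_Run assay = 9; EF_Run assay = 9+8 = 17
ES_Incubation = max(EF_Equipment setup=9, EF_Sample prep=25) = 25; EF_Incubation = 25+12 = 37
ES_Imaging = max(EF_Equipment setup=9, EF_Calibration=13) = 13; EF_Imaging = 13+14 = 27
ES_Data extraction = 9; EF_Data extraction = 9+10 = 19
ES_Statistical analysis = 27; EF_Statistical analysis = 27+3 = 30
ES_Replicate run = max(EF_Imaging=27, EF_Data extraction=19) = 27; EF_Replicate run = 27+11 = 38
ES_Write-up = max(EF_Sample prep=25, EF_Run assay=17, EF_Incubation=37, EF_Statistical analysis=30, EF_Replicate run=38) = 38; EF_Write-up = 38+15 = 53
Expected project duration μ = 53 days. Critical path: Calibration → Imaging → Replicate run → Write-up.

Variance along critical path = 4.000 + 5.444 + 0.111 + 7.111 = 16.667
σ = √16.667 = 4.082 days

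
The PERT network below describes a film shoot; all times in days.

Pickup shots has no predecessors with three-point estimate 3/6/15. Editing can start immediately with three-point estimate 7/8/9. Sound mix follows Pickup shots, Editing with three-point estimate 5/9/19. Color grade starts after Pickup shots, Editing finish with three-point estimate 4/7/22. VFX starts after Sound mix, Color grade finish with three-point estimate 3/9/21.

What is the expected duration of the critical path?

28 days

te_Pickup shots = (3 + 4·6 + 15)/6 = 42/6 = 7
te_Editing = (7 + 4·8 + 9)/6 = 48/6 = 8
te_Sound mix = (5 + 4·9 + 19)/6 = 60/6 = 10
te_Color grade = (4 + 4·7 + 22)/6 = 54/6 = 9
te_VFX = (3 + 4·9 + 21)/6 = 60/6 = 10

Forward pass:
ES_Pickup shots = 0; EF_Pickup shots = 7
ES_Editing = 0; EF_Editing = 8
ES_Sound mix = max(EF_Pickup shots=7, EF_Editing=8) = 8; EF_Sound mix = 8+10 = 18
ES_Color grade = max(EF_Pickup shots=7, EF_Editing=8) = 8; EF_Color grade = 8+9 = 17
ES_VFX = max(EF_Sound mix=18, EF_Color grade=17) = 18; EF_VFX = 18+10 = 28
Expected project duration μ = 28 days. Critical path: Editing → Sound mix → VFX.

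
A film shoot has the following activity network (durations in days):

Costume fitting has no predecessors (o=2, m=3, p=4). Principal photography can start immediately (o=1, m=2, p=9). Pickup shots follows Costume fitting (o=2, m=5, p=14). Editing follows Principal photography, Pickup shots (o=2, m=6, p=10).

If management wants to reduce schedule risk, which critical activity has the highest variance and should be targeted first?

te_Costume fitting = (2 + 4·3 + 4)/6 = 18/6 = 3; σ²_Costume fitting = ((4−2)/6)² = 0.111
te_Principal photography = (1 + 4·2 + 9)/6 = 18/6 = 3; σ²_Principal photography = ((9−1)/6)² = 1.778
te_Pickup shots = (2 + 4·5 + 14)/6 = 36/6 = 6; σ²_Pickup shots = ((14−2)/6)² = 4.000
te_Editing = (2 + 4·6 + 10)/6 = 36/6 = 6; σ²_Editing = ((10−2)/6)² = 1.778

Forward pass:
ES_Costume fitting = 0; EF_Costume fitting = 3
ES_Principal photography = 0; EF_Principal photography = 3
ES_Pickup shots = 3; EF_Pickup shots = 3+6 = 9
ES_Editing = max(EF_Principal photography=3, EF_Pickup shots=9) = 9; EF_Editing = 9+6 = 15
Expected project duration μ = 15 days. Critical path: Costume fitting → Pickup shots → Editing.

Variances on critical path: σ²_Costume fitting=0.111, σ²_Pickup shots=4.000, σ²_Editing=1.778.
Largest is σ²_Pickup shots = 4.000.

Pickup shots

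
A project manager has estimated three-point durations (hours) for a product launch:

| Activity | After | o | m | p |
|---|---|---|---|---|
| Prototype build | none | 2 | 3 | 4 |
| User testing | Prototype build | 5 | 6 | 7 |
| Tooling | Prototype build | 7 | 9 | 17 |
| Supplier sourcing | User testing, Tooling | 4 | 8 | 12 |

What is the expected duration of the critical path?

21 hours

te_Prototype build = (2 + 4·3 + 4)/6 = 18/6 = 3
te_User testing = (5 + 4·6 + 7)/6 = 36/6 = 6
te_Tooling = (7 + 4·9 + 17)/6 = 60/6 = 10
te_Supplier sourcing = (4 + 4·8 + 12)/6 = 48/6 = 8

Forward pass:
ES_Prototype build = 0; EF_Prototype build = 3
ES_User testing = 3; EF_User testing = 3+6 = 9
ES_Tooling = 3; EF_Tooling = 3+10 = 13
ES_Supplier sourcing = max(EF_User testing=9, EF_Tooling=13) = 13; EF_Supplier sourcing = 13+8 = 21
Expected project duration μ = 21 hours. Critical path: Prototype build → Tooling → Supplier sourcing.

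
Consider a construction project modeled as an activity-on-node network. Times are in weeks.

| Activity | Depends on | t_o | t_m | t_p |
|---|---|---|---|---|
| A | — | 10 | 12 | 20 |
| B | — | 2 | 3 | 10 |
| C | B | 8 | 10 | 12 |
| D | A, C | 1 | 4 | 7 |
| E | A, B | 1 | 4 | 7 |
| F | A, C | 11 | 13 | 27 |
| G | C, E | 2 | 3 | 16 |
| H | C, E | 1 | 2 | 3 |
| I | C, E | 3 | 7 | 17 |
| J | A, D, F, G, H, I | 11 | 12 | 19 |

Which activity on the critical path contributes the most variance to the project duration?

F

te_A = (10 + 4·12 + 20)/6 = 78/6 = 13; σ²_A = ((20−10)/6)² = 2.778
te_B = (2 + 4·3 + 10)/6 = 24/6 = 4; σ²_B = ((10−2)/6)² = 1.778
te_C = (8 + 4·10 + 12)/6 = 60/6 = 10; σ²_C = ((12−8)/6)² = 0.444
te_D = (1 + 4·4 + 7)/6 = 24/6 = 4; σ²_D = ((7−1)/6)² = 1.000
te_E = (1 + 4·4 + 7)/6 = 24/6 = 4; σ²_E = ((7−1)/6)² = 1.000
te_F = (11 + 4·13 + 27)/6 = 90/6 = 15; σ²_F = ((27−11)/6)² = 7.111
te_G = (2 + 4·3 + 16)/6 = 30/6 = 5; σ²_G = ((16−2)/6)² = 5.444
te_H = (1 + 4·2 + 3)/6 = 12/6 = 2; σ²_H = ((3−1)/6)² = 0.111
te_I = (3 + 4·7 + 17)/6 = 48/6 = 8; σ²_I = ((17−3)/6)² = 5.444
te_J = (11 + 4·12 + 19)/6 = 78/6 = 13; σ²_J = ((19−11)/6)² = 1.778

Forward pass:
ES_A = 0; EF_A = 13
ES_B = 0; EF_B = 4
ES_C = 4; EF_C = 4+10 = 14
ES_D = max(EF_A=13, EF_C=14) = 14; EF_D = 14+4 = 18
ES_E = max(EF_A=13, EF_B=4) = 13; EF_E = 13+4 = 17
ES_F = max(EF_A=13, EF_C=14) = 14; EF_F = 14+15 = 29
ES_G = max(EF_C=14, EF_E=17) = 17; EF_G = 17+5 = 22
ES_H = max(EF_C=14, EF_E=17) = 17; EF_H = 17+2 = 19
ES_I = max(EF_C=14, EF_E=17) = 17; EF_I = 17+8 = 25
ES_J = max(EF_A=13, EF_D=18, EF_F=29, EF_G=22, EF_H=19, EF_I=25) = 29; EF_J = 29+13 = 42
Expected project duration μ = 42 weeks. Critical path: B → C → F → J.

Variances on critical path: σ²_B=1.778, σ²_C=0.444, σ²_F=7.111, σ²_J=1.778.
Largest is σ²_F = 7.111.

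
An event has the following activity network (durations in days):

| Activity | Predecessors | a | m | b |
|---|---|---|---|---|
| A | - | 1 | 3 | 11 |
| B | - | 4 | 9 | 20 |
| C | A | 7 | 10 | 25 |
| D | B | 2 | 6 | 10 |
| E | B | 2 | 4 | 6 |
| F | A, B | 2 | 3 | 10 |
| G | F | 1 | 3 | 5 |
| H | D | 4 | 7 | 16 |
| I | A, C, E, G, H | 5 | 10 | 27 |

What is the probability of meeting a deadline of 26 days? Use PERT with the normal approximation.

te_A = (1 + 4·3 + 11)/6 = 24/6 = 4; σ²_A = ((11−1)/6)² = 2.778
te_B = (4 + 4·9 + 20)/6 = 60/6 = 10; σ²_B = ((20−4)/6)² = 7.111
te_C = (7 + 4·10 + 25)/6 = 72/6 = 12; σ²_C = ((25−7)/6)² = 9.000
te_D = (2 + 4·6 + 10)/6 = 36/6 = 6; σ²_D = ((10−2)/6)² = 1.778
te_E = (2 + 4·4 + 6)/6 = 24/6 = 4; σ²_E = ((6−2)/6)² = 0.444
te_F = (2 + 4·3 + 10)/6 = 24/6 = 4; σ²_F = ((10−2)/6)² = 1.778
te_G = (1 + 4·3 + 5)/6 = 18/6 = 3; σ²_G = ((5−1)/6)² = 0.444
te_H = (4 + 4·7 + 16)/6 = 48/6 = 8; σ²_H = ((16−4)/6)² = 4.000
te_I = (5 + 4·10 + 27)/6 = 72/6 = 12; σ²_I = ((27−5)/6)² = 13.444

Forward pass:
ES_A = 0; EF_A = 4
ES_B = 0; EF_B = 10
ES_C = 4; EF_C = 4+12 = 16
ES_D = 10; EF_D = 10+6 = 16
ES_E = 10; EF_E = 10+4 = 14
ES_F = max(EF_A=4, EF_B=10) = 10; EF_F = 10+4 = 14
ES_G = 14; EF_G = 14+3 = 17
ES_H = 16; EF_H = 16+8 = 24
ES_I = max(EF_A=4, EF_C=16, EF_E=14, EF_G=17, EF_H=24) = 24; EF_I = 24+12 = 36
Expected project duration μ = 36 days. Critical path: B → D → H → I.

Variance along critical path = 7.111 + 1.778 + 4.000 + 13.444 = 26.333; σ = √26.333 = 5.132 days.
Z = (26 − 36) / 5.132 = -1.949
P(T ≤ 26) = Φ(-1.949) ≈ 0.026

0.026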